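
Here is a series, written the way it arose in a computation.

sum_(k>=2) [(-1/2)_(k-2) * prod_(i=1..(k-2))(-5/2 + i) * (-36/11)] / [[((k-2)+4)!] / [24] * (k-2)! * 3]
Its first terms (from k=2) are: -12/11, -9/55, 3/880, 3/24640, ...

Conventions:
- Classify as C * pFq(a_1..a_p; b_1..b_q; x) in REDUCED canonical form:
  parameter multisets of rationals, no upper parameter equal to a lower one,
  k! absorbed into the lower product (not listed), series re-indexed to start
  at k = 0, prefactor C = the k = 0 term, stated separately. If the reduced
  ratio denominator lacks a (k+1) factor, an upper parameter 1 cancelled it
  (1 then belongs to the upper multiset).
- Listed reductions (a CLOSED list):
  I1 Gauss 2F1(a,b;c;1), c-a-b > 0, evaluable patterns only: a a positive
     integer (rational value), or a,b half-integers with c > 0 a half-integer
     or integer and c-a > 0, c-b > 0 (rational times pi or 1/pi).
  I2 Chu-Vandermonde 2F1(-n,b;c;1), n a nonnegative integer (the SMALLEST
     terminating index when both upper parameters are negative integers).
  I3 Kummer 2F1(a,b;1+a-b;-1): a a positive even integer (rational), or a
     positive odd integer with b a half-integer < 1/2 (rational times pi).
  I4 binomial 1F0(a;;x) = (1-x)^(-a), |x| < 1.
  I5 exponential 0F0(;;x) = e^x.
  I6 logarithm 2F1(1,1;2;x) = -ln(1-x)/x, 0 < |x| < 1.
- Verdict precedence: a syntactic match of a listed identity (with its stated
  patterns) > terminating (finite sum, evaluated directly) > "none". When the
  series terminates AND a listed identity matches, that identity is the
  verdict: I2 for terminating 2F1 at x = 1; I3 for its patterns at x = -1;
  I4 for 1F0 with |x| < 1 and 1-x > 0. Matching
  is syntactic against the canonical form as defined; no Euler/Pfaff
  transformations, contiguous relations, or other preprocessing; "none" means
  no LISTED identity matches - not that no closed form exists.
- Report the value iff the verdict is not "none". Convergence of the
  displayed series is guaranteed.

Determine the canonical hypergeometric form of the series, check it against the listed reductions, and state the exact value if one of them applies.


Classification (C = -12/11): 2F1 with upper {-3/2, -1/2}, lower {5}, argument x = 1. Verdict (x = 1): the half-integer Gauss pattern (I1) applies (x = 1; upper {-3/2, -1/2} half-integers, c = 5 in the evaluable pattern). Value: (-1048576/266805) / pi.

Key step: x = 1 and the running product (C = -12/11, x = 1) telescopes to a rising factorial.
Step ratio: r(k) = 1 * (k-3/2) (k-1/2) / [(k+5) (k+1)] - rational in k. x = 1; t_0 = -12/11; negate the roots.


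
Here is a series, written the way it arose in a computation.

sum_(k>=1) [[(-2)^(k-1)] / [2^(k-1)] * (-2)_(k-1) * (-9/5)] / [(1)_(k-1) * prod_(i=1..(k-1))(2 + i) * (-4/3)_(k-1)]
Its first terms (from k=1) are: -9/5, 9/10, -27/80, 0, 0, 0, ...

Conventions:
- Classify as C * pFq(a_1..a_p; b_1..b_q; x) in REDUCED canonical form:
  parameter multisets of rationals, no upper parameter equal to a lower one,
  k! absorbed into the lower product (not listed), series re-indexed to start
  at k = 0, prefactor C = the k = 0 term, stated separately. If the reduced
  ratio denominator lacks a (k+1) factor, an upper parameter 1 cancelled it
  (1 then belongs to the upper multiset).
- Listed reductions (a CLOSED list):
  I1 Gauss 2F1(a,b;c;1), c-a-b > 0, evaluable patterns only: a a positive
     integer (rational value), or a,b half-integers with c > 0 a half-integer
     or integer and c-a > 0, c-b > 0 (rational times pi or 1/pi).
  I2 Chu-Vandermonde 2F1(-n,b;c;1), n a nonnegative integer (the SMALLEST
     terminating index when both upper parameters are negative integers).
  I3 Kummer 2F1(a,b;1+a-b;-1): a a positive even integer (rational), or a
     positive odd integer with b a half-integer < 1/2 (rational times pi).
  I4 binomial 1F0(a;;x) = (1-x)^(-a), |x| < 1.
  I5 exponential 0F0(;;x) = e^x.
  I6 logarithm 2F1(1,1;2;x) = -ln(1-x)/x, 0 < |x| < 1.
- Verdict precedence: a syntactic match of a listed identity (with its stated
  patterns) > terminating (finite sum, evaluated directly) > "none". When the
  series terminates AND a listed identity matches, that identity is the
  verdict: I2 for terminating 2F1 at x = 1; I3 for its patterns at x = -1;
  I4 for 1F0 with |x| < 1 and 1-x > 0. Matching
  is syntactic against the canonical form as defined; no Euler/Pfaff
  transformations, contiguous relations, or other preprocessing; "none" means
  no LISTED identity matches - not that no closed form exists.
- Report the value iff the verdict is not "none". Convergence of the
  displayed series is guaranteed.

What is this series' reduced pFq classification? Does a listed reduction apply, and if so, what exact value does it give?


Canonical form: C = -9/5 times 1F2 with upper {-2}, lower {-4/3, 3}, x = -1. Verdict: terminating. With -2 upstairs the series is a 3-term polynomial sum; evaluated term by term. Hence: -99/80.

Structural cue: x = (-1) and the two k-th powers (C = -9/5) combine into one argument.
Adjacent-term ratio: r(k) = (-1) * (k-2) / [(k-4/3) (k+3) (k+1)] - rational in k, leading ratio (-1); with t_0 = -9/5, classification follows.


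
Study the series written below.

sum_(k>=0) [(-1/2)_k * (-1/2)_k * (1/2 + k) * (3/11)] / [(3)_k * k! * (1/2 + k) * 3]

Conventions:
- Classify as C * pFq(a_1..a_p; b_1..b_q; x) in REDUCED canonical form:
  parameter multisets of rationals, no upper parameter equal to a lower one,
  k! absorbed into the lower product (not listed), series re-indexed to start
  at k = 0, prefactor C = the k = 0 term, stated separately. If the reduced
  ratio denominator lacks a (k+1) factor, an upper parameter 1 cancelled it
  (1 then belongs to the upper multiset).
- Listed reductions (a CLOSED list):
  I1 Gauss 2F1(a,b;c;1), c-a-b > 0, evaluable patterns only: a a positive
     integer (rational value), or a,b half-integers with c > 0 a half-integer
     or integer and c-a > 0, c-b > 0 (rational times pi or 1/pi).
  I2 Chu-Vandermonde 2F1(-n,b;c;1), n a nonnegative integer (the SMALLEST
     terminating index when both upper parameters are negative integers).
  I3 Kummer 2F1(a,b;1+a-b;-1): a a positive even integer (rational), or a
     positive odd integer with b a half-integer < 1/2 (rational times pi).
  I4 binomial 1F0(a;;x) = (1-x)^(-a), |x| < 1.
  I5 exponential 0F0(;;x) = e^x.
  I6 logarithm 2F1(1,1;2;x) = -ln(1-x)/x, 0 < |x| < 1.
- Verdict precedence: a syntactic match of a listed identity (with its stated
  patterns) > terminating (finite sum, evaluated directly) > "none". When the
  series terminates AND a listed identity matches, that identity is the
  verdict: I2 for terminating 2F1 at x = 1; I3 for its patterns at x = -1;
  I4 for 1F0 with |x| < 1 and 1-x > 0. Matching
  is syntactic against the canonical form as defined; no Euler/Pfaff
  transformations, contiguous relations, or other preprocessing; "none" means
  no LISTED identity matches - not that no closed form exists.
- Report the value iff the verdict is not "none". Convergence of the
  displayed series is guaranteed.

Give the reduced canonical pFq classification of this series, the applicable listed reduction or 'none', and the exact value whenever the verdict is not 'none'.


Prefactor 1/11, argument 1: 2F1 with upper {-1/2, -1/2} over lower {3}. Verdict at x = 1: Gauss (I1, half-integer pattern) matches (x = 1; upper {-1/2, -1/2} half-integers, c = 3 in the evaluable pattern). Value: (256/825) / pi.

Key observation: t_0 being 1/11, the factor k + 1/2 cancels (top and bottom), leaving prefactor 1/11.
Adjacent-term ratio: r(k) = 1 * (k-1/2) (k-1/2) / [(k+3) (k+1)] - rational; roots negated = parameters, x = 1, C = 1/11.


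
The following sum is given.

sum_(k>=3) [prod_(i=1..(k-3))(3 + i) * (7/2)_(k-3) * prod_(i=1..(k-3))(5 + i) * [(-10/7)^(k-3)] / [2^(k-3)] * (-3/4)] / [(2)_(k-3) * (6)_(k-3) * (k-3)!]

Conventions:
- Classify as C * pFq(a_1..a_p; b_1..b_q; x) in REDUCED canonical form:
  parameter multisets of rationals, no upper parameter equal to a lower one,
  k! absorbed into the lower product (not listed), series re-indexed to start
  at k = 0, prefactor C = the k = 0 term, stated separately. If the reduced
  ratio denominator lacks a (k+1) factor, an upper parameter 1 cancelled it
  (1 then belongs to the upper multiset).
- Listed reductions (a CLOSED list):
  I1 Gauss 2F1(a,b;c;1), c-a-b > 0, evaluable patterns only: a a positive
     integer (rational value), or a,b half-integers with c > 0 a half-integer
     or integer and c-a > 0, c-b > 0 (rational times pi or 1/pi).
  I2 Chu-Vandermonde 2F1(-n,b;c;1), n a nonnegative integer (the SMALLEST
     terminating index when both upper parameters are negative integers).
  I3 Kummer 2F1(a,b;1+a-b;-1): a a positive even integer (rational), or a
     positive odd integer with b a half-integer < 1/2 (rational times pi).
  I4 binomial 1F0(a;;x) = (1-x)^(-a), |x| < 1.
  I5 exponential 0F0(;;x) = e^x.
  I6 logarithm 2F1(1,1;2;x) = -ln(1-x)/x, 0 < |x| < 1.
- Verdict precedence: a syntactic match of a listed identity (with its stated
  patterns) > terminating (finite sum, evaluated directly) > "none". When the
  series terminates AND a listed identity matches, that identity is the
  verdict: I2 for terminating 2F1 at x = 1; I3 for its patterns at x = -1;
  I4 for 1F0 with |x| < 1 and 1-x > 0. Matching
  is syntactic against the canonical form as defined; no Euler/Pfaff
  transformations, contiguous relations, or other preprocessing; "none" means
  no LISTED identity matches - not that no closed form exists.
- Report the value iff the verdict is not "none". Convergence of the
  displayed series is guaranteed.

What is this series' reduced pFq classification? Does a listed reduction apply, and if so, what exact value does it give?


The series (x = -5/7) is 2F1: upper {7/2, 4}, lower {2}, prefactor -3/4. Verdict: none here - no I1-I6 shape fits x = -5/7 with lower {2}.

Structural cue: with t_0 = -3/4, the running product (C = -3/4) telescopes to a rising factorial.
Step ratio: r(k) = (-5/7) * (k+7/2) (k+4) / [(k+2) (k+1)] - rational in k. x = (-5/7); t_0 = -3/4; negate the roots.


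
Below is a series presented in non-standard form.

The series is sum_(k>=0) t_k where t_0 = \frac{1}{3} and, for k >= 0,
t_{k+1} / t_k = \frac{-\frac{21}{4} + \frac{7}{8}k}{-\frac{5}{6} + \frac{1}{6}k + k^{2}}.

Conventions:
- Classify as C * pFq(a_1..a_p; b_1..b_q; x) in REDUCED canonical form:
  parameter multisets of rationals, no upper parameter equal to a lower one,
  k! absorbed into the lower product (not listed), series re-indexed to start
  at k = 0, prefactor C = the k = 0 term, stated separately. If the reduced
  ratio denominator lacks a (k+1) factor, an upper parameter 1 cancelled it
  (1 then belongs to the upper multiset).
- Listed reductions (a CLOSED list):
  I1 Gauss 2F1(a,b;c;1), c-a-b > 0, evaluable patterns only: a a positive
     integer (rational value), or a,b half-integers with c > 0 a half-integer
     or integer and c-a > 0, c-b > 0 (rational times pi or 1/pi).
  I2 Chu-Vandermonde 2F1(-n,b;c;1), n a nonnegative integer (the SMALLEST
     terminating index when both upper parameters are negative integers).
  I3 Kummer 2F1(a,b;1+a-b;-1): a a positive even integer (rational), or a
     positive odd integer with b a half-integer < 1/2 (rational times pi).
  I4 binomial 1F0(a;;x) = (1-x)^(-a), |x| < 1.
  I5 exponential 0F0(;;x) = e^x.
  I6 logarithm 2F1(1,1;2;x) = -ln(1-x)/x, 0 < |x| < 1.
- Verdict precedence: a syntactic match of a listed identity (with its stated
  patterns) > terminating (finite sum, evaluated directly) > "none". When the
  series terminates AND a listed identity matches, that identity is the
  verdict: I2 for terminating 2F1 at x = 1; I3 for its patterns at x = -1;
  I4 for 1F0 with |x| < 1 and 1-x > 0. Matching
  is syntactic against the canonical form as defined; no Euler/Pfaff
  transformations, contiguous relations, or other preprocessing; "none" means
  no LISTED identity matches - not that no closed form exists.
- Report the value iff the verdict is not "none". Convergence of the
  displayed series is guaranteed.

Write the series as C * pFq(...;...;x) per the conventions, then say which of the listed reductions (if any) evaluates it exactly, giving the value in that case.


This is \frac{1}{3} * 1F1(-6; -\frac{5}{6}; \frac{7}{8}) in reduced canonical form. Verdict: terminating - upper parameter -6 makes this a finite sum (last index 6), evaluated exactly. Value: -\frac{1906261303}{379392000}.

Key observation: x = \frac{7}{8} and the expanded ratio factors over Q; C = 1/3, x = 7/8, roots give parameters.
Adjacent-term ratio: r(k) = \frac{7}{8} * (k-6) / [(k-\frac{5}{6}) (k+1)] - poly over poly, x = \frac{7}{8} from leading terms; C = \frac{1}{3} at k = 0.


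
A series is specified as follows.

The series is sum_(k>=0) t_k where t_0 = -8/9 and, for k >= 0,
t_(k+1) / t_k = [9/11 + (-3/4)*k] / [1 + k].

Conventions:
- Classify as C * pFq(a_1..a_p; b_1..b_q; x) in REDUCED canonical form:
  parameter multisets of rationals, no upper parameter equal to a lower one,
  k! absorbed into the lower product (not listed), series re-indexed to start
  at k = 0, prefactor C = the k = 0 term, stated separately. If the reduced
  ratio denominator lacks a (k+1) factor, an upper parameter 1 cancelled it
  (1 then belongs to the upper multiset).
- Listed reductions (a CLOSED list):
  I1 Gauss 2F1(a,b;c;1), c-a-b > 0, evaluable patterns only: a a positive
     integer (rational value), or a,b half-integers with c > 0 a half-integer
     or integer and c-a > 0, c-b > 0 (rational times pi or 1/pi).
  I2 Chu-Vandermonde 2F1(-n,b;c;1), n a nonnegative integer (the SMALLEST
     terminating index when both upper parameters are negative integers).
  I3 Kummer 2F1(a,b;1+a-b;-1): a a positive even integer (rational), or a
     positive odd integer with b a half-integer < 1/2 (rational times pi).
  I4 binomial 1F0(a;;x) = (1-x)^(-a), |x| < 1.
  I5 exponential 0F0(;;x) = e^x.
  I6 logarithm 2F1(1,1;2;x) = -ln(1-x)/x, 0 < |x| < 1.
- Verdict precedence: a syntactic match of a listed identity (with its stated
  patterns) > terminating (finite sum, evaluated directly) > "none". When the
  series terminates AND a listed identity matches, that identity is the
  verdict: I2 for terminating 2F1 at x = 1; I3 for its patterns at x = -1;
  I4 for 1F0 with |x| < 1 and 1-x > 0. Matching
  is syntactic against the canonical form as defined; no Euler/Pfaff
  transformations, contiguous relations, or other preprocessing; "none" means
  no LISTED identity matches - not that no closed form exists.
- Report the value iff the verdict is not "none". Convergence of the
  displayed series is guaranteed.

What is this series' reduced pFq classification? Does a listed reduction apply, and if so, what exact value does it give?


The series (x = -3/4) is 1F0: upper {-12/11}, lower {-}, prefactor -8/9. Verdict: this is the binomial series (I4) (the 1F0 binomial series: exponent 12/11, x = -3/4). Its exact value is (-8/9) * (7/4)^(12/11).

First insight: from the first term -8/9: the expanded ratio factors over Q; C = -8/9, x = -3/4, roots give parameters.
Consecutive-term ratio: r(k) = (-3/4) * (k-12/11) / [(k+1)] ; factor over Q: parameters, x = (-3/4), and C = -8/9.


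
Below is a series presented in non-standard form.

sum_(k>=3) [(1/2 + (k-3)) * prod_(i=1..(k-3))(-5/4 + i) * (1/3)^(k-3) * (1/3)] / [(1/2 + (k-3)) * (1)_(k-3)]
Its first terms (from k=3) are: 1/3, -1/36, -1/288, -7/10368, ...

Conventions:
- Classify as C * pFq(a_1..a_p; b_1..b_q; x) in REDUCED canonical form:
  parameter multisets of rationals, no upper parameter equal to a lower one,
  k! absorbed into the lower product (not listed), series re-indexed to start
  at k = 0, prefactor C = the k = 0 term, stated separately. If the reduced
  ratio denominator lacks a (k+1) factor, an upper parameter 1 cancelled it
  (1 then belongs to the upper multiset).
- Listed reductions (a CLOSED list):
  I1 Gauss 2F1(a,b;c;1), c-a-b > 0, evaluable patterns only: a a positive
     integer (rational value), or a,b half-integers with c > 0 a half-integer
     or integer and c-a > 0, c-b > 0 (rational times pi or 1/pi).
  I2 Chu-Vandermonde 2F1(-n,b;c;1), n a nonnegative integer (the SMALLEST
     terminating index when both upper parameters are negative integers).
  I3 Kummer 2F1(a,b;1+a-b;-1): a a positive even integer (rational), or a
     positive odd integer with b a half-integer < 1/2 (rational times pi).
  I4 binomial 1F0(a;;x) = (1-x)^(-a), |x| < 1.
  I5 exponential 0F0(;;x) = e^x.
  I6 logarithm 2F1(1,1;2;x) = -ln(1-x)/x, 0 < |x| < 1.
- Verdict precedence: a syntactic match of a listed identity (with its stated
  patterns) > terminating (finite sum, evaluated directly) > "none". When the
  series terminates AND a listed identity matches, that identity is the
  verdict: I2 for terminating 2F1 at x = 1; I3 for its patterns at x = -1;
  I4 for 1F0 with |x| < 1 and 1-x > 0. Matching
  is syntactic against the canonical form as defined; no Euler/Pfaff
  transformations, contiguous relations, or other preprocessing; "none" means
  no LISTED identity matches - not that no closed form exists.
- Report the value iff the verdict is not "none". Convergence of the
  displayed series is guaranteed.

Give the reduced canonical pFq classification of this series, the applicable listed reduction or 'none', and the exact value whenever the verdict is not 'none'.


At argument 1/3: a 1F0 with upper {-1/4}, lower {-}, scaled by C = 1/3. Verdict: the binomial series (I4) matches (the 1F0 binomial series: exponent 1/4, x = 1/3). Hence: (1/3) * (2/3)^(1/4).

The tell: t_0 = 1/3 here, and the running product (prefactor 1/3) telescopes to a rising factorial.
Adjacent-term ratio: r(k) = (1/3) * (k-1/4) / [(k+1)] ; factor over Q: parameters, x = (1/3), and C = 1/3.


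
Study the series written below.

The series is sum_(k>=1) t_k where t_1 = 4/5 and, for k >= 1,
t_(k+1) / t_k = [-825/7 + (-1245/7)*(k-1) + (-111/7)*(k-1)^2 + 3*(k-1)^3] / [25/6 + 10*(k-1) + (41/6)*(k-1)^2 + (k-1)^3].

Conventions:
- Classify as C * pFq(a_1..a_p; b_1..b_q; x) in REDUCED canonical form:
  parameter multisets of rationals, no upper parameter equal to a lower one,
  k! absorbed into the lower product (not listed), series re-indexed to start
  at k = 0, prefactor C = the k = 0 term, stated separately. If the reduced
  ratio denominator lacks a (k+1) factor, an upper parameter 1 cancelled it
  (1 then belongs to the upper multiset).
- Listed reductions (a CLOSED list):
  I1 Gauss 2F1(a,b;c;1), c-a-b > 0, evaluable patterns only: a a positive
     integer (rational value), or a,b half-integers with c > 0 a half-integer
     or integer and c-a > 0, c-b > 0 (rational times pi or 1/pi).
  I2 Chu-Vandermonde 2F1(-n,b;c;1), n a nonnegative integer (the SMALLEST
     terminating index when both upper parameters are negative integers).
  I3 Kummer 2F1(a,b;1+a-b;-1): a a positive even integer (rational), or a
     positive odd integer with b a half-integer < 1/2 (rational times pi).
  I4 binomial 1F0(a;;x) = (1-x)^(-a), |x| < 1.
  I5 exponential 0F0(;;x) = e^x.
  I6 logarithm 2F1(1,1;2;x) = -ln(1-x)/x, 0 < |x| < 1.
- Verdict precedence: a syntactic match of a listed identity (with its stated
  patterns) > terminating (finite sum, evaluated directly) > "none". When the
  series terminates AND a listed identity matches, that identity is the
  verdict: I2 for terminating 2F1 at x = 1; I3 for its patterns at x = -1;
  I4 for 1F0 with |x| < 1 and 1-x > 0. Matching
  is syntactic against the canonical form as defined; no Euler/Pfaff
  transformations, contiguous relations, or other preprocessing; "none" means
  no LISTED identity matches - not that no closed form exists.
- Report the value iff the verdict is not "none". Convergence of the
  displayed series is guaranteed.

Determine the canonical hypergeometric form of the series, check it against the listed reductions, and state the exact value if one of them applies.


Classification (C = 4/5): 2F1 with upper {-11, 5/7}, lower {5/6}, argument x = 3. Verdict: terminating (-11 upstairs). 12 nonzero terms in all; added directly. Exact value: -4522822879250090425516/4374265523660266255.

First insight: with t_0 = 4/5, the parameter 5 appears in both the upper and lower lists and cancels.
Consecutive-term ratio: r(k) = 3 * (k-11) (k+5/7) / [(k+5/6) (k+1)] - rational; roots negated = parameters, x = 3, C = 4/5.


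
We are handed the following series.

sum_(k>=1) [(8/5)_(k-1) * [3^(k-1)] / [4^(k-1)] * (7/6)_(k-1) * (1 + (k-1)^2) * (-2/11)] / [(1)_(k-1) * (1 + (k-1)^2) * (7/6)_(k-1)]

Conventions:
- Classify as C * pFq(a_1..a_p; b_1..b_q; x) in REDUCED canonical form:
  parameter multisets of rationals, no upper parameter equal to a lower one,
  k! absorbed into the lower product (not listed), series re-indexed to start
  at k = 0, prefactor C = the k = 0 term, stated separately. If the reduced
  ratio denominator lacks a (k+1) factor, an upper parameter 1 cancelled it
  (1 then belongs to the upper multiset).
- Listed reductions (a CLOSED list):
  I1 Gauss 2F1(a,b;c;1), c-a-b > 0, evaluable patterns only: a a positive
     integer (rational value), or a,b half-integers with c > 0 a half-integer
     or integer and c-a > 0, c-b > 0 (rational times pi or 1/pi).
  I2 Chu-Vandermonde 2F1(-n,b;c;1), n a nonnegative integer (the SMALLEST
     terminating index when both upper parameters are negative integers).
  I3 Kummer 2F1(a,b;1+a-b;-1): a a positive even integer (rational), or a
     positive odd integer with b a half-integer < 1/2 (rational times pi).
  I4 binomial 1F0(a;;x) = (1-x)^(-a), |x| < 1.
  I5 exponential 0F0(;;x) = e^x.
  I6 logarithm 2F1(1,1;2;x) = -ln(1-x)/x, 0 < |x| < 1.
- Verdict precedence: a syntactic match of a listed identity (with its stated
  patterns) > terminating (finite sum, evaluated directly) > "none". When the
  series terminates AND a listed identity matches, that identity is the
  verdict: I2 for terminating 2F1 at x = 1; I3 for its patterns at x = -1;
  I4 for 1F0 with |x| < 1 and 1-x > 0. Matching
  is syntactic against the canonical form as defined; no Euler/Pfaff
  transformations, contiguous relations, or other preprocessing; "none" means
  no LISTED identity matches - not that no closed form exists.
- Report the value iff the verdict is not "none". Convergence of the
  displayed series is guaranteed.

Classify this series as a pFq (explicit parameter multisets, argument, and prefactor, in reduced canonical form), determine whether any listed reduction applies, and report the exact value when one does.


Reduced: x = 3/4, 1F0, upper = {8/5}, lower = {-}, C = -2/11. Verdict (x = 3/4): the I4 binomial reduction applies (the 1F0 binomial series: exponent -8/5, x = 3/4). Exact value: (-2/11) * (1/4)^(-8/5).

Structural cue: with t_0 = -2/11, striking the common factor k^2 + 1 reduces the term (prefactor -2/11).
Step ratio: r(k) = (3/4) * (k+8/5) / [(k+1)] - rational in k. x = (3/4); t_0 = -2/11; negate the roots.


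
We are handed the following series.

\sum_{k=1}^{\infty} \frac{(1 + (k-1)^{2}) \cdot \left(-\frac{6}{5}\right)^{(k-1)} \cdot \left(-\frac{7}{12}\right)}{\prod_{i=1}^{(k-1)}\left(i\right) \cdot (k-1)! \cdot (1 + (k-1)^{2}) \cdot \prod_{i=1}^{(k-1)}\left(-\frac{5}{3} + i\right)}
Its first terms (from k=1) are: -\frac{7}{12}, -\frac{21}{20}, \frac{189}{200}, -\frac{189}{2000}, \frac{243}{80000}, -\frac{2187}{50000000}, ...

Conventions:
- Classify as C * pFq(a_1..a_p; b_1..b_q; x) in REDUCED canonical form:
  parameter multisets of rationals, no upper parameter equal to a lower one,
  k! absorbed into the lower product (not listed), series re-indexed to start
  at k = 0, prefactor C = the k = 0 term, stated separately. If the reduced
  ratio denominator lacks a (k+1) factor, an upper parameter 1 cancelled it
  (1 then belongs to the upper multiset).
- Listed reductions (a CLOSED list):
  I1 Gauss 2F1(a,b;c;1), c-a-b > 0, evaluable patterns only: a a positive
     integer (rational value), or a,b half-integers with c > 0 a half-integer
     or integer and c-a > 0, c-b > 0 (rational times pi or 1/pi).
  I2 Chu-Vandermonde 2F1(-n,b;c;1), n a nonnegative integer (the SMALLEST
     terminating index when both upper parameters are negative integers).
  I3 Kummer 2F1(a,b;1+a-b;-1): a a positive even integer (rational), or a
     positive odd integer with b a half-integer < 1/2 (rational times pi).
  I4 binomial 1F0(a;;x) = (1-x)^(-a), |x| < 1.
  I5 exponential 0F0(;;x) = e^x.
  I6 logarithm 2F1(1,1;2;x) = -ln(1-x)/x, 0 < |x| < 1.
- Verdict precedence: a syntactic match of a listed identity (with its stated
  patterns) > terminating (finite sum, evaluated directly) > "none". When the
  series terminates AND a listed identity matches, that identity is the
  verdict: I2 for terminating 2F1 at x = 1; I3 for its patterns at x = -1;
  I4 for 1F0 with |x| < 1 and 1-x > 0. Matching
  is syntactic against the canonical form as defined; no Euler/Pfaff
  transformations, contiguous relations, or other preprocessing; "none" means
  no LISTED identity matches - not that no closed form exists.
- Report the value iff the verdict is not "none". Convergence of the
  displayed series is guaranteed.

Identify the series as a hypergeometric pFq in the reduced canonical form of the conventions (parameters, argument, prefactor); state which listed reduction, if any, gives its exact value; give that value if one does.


The tell: t_0 = -\frac{7}{12} here, and the factor k^2 + 1 cancels (top and bottom), leaving C = -7/12, x = -6/5.
Adjacent-term ratio: r(k) = -\frac{6}{5} * 1 / [(k-\frac{2}{3}) (k+1) (k+1)] - rational in k, leading ratio -\frac{6}{5}; with t_0 = -\frac{7}{12}, classification follows.

This is -\frac{7}{12} * 0F2(-; -\frac{2}{3}, 1; -\frac{6}{5}) in reduced canonical form. Verdict: no listed reduction: x = -\frac{6}{5} and upper {-} fail every I1-I6 pattern.


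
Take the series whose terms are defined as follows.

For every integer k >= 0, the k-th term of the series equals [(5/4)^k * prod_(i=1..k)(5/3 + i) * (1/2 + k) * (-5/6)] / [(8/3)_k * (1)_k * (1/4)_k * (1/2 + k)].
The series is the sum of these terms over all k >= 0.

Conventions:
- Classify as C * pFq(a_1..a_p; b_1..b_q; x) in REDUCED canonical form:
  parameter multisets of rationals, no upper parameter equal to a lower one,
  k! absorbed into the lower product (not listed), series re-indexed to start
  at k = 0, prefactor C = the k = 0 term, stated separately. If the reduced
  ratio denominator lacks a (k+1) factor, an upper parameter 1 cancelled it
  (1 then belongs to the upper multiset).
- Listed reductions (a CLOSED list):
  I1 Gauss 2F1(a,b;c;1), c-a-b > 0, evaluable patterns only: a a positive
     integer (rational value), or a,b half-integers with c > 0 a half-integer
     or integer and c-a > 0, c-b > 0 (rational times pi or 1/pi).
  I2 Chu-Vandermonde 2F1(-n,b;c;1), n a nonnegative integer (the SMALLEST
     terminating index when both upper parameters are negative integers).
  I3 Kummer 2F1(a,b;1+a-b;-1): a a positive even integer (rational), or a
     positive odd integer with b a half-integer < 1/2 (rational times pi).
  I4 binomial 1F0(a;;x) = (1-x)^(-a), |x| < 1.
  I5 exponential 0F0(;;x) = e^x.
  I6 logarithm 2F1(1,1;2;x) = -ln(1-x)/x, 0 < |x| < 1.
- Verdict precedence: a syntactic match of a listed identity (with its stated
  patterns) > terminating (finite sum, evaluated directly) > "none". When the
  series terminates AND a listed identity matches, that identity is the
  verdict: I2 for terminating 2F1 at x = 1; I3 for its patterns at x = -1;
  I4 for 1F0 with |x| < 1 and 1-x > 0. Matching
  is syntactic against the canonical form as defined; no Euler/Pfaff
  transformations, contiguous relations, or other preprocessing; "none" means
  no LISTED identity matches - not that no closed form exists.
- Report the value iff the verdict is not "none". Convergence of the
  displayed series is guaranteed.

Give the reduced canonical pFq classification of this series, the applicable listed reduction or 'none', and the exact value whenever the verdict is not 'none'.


The series (x = 5/4) is 0F1: upper {-}, lower {1/4}, prefactor -5/6. Verdict: none - at argument 5/4 the multisets {-} ; {1/4} match no listed identity.

Key observation: with t_0 = -5/6, (1)_k (C = -5/6, x = 5/4) is k! itself.
Step ratio: r(k) = (5/4) * 1 / [(k+1/4) (k+1)] ; factor over Q: parameters, x = (5/4), and C = -5/6.


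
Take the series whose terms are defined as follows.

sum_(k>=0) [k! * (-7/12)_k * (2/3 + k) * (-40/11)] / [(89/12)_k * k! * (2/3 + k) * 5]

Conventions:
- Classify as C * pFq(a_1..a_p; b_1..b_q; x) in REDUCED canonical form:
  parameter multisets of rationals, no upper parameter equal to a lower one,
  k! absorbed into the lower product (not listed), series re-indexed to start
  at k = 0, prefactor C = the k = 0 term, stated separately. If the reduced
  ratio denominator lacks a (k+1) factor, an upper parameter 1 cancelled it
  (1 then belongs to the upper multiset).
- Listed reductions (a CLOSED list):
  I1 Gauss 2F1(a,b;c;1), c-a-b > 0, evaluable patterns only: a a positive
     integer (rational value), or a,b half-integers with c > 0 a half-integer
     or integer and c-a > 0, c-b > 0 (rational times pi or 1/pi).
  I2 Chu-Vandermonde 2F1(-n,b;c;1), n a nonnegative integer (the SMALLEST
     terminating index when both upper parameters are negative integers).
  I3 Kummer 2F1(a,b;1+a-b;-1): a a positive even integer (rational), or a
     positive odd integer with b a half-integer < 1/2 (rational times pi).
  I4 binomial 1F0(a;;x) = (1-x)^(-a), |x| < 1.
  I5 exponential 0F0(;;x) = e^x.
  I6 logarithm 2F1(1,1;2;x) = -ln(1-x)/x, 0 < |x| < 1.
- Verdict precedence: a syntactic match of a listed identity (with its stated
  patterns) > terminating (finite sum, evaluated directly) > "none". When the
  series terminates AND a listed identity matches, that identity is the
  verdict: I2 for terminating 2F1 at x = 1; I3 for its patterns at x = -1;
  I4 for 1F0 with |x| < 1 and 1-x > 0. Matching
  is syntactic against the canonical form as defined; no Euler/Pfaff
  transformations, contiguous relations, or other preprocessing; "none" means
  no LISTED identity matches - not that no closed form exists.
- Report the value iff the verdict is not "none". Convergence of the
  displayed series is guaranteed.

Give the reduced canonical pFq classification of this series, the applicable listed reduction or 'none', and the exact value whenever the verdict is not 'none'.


With C = -8/11: the canonical form is 2F1(-7/12, 1; 89/12; 1). Verdict: Gauss's theorem (I1) matches (x = 1: the Gamma ratio telescopes since c-a-b = 7 > 0 and a = 1 in Z>0). Its exact value is -2/3.

The tell: with t_0 = -8/11, the constant factors (C = -8/11) combine into one prefactor.
Ratio: r(k) = 1 * (k-7/12) (k+1) / [(k+89/12) (k+1)] - rational; roots negated = parameters, x = 1, C = -8/11.


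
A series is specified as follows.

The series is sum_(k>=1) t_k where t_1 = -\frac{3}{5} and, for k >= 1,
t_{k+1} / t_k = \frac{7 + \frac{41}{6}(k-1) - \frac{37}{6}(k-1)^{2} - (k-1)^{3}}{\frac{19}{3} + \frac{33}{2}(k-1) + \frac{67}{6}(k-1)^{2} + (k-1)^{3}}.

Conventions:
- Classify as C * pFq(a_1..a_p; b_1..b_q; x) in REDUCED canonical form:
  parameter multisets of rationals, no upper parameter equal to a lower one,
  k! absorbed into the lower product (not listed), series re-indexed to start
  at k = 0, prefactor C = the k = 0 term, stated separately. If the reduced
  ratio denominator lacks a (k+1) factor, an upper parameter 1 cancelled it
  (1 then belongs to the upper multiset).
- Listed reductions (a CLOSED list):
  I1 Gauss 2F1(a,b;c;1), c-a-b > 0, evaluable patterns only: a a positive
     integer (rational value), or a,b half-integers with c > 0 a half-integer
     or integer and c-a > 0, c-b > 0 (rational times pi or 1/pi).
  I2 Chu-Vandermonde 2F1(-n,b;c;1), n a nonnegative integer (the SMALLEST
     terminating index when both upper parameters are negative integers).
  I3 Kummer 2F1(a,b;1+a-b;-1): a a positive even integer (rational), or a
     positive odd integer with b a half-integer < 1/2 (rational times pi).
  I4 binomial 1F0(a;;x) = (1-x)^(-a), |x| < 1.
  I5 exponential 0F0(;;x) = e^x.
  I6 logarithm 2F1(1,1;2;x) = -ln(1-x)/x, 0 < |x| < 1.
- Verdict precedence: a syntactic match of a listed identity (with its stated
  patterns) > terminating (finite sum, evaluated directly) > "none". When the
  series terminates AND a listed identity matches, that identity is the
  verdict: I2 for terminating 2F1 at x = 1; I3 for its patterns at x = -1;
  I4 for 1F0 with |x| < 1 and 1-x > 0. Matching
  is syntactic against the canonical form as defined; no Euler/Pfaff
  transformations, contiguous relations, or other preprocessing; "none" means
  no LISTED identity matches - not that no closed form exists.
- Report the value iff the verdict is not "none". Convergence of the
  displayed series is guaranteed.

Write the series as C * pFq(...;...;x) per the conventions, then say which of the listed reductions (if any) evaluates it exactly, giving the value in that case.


Reduced: x = -1, 2F1, upper = {-\frac{3}{2}, 7}, lower = {\frac{19}{2}}, C = -\frac{3}{5}. Verdict: Kummer (I3) applies (x = -1; c = \frac{19}{2} equals 1+a-b for upper {-\frac{3}{2}, 7}: listed pattern). Exact value: \left(-\frac{459459}{1048576}\right) \cdot \pi.

The tell: x = -1 and roots of the ratio polynomials (C = -3/5, x = -1) are the negated parameters.
Term ratio: r(k) = -1 * (k-\frac{3}{2}) (k+7) / [(k+\frac{19}{2}) (k+1)] - rational; roots negated = parameters, x = -1, C = -\frac{3}{5}.


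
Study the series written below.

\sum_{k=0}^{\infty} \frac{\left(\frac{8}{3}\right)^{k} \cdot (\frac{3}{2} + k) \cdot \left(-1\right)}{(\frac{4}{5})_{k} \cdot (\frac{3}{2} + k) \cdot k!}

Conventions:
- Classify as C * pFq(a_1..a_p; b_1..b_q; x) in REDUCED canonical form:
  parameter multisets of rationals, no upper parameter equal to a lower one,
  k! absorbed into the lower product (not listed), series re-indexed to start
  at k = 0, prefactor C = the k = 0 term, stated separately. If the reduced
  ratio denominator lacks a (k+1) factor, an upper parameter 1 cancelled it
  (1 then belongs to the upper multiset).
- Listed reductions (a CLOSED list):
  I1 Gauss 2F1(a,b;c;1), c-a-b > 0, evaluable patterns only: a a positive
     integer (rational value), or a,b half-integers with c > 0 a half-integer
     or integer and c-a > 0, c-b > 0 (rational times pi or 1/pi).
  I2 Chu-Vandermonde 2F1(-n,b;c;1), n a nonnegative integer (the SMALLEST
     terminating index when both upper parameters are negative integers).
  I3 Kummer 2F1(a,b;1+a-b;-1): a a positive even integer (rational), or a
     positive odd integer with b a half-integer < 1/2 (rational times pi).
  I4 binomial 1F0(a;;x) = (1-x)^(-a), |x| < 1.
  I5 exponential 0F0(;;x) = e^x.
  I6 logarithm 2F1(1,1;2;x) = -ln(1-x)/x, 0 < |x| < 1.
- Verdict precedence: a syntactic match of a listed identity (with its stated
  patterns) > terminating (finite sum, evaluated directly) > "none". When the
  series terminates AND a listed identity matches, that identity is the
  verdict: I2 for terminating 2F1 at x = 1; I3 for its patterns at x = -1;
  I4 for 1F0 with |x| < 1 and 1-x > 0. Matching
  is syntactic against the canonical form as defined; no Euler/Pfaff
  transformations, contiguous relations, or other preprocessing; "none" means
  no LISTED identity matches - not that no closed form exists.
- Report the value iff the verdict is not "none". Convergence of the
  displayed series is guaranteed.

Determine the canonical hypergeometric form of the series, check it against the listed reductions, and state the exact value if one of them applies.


This is -1 * 0F1(-; \frac{4}{5}; \frac{8}{3}) in reduced canonical form. Verdict: none here - no I1-I6 shape fits x = \frac{8}{3} with lower {\frac{4}{5}}.

Key step: t_0 = -1 here, and k + 3/2 divides numerator and denominator alike; prefactor -1 after cancelling.
Adjacent-term ratio: r(k) = \frac{8}{3} * 1 / [(k+\frac{4}{5}) (k+1)] - poly over poly, x = \frac{8}{3} from leading terms; C = -1 at k = 0.


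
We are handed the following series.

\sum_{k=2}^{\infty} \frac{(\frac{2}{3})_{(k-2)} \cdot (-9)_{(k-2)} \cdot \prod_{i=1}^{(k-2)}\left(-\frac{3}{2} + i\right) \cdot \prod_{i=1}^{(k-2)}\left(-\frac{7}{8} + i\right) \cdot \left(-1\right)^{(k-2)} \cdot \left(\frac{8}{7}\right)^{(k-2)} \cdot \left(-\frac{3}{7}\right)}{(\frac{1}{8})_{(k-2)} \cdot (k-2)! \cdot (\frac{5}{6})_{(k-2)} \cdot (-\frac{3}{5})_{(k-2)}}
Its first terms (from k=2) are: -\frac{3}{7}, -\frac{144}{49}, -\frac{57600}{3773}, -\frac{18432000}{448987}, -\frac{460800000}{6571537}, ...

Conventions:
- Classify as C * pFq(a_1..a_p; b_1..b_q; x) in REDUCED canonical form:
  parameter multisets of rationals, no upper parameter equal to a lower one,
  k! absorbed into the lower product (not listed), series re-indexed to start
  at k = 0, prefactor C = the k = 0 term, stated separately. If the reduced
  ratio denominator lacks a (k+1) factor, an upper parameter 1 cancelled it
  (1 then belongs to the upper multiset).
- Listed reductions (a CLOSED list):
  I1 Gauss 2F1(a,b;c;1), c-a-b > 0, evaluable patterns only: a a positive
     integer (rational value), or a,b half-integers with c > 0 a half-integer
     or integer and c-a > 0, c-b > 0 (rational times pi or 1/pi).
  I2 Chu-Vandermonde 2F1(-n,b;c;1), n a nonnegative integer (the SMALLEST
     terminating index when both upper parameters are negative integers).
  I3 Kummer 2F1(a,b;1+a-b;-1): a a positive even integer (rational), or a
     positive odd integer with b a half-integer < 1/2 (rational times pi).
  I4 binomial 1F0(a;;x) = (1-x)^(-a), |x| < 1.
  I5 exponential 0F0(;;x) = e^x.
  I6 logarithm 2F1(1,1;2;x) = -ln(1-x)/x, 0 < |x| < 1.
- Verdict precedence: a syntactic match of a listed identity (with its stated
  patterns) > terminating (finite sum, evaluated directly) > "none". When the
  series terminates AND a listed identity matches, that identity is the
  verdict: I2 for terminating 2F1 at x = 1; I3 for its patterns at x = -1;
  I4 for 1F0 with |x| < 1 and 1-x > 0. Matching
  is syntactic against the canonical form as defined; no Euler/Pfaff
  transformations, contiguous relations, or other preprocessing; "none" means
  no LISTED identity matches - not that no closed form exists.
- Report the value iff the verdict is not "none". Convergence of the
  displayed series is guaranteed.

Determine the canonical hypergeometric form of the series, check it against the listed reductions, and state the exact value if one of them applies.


At argument -\frac{8}{7}: a 3F2 with upper {-9, -\frac{1}{2}, \frac{2}{3}}, lower {-\frac{3}{5}, \frac{5}{6}}, scaled by C = -\frac{3}{7}. Verdict: terminating (-9 upstairs). 10 nonzero terms in all; added directly. Exact value: -\frac{30356619481899034432805}{98407508020453335473}.

Key observation: t_0 being -\frac{3}{7}, the running product (C = -3/7, x = -8/7) telescopes to a rising factorial.
Term ratio: r(k) = -\frac{8}{7} * (k-9) (k-\frac{1}{2}) (k+\frac{2}{3}) / [(k-\frac{3}{5}) (k+\frac{5}{6}) (k+1)] ; factor over Q: parameters, x = -\frac{8}{7}, and C = -\frac{3}{7}.


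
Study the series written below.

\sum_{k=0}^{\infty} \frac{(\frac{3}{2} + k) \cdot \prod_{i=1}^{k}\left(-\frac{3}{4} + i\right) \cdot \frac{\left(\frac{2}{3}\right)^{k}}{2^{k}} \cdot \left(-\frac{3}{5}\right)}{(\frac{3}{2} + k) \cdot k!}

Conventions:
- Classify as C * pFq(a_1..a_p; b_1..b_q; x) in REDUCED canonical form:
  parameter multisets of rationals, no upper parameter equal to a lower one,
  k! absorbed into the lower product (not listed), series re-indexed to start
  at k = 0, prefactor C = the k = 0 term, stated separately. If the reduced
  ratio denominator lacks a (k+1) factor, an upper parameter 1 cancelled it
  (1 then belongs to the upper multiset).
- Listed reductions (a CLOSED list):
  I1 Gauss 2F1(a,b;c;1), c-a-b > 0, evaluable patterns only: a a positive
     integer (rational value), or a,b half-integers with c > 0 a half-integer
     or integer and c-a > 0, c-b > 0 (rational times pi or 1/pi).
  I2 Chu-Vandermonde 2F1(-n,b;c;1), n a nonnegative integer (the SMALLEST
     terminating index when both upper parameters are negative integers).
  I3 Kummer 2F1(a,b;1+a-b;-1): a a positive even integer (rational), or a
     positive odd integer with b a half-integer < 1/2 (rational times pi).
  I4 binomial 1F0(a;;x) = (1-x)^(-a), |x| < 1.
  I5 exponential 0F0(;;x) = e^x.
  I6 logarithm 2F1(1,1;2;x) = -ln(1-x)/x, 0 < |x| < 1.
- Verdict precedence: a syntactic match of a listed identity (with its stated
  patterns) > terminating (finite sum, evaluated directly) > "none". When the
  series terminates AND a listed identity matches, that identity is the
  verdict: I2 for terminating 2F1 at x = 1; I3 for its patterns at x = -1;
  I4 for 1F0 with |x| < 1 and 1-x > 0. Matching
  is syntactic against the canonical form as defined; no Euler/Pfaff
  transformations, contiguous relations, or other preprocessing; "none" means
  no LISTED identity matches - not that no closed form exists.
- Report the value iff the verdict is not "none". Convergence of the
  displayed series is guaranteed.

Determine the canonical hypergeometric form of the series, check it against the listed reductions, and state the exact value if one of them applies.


The tell: t_0 = -\frac{3}{5} here, and the running product (C = -3/5, x = 1/3) telescopes to a rising factorial.
Ratio: r(k) = \frac{1}{3} * (k+\frac{1}{4}) / [(k+1)] - rational; roots negated = parameters, x = \frac{1}{3}, C = -\frac{3}{5}.

With C = -\frac{3}{5}: the canonical form is 1F0(\frac{1}{4}; -; \frac{1}{3}). Verdict: the binomial series (I4) applies (the 1F0 binomial series: exponent -1/4, x = \frac{1}{3}). Sum: \left(-\frac{3}{5}\right) \cdot \left(\frac{2}{3}\right)^{-\frac{1}{4}}.
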